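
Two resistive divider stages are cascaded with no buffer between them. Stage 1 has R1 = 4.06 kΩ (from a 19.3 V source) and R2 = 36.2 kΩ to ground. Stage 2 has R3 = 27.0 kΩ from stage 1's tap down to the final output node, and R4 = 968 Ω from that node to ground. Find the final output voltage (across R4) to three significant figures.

V_out ≈ 0.531 V

Stage 2 presents R3+R4 = 27970 Ω as a load on stage 1's tap.
Stage 1's lower leg becomes R2‖(R3+R4) = 15780 Ω, so V_mid = 19.3 × 15780/19840 = 15.35 V.
Stage 2 is itself unloaded: V_out = V_mid × R4/(R3+R4) = 15.35 × 968/27970 = 0.531 V.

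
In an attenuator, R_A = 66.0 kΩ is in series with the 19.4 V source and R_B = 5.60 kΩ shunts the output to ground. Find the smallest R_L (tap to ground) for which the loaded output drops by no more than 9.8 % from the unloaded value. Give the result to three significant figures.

Output resistance R_th = R_A‖R_B = (66.0 × 5.60)/71.60 = 5.162 kΩ.
The fractional drop is R_th/(R_th + R_L); requiring this ≤ 0.0980 gives R_L ≥ R_th(1/0.0980 − 1) = 5.162 × 9.204 = 47.5 kΩ.

R_L(min) ≈ 47.5 kΩ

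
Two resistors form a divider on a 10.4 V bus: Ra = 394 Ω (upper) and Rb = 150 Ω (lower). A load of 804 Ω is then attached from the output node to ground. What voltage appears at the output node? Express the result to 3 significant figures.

The load sits in parallel with Rb: Rb‖R_L = (150 × 804) / (150 + 804) = 126.4 Ω.
V_out = 10.4 × 126.4 / (394 + 126.4) = 10.4 × 126.4/520.4 = 2.53 V.

V_out ≈ 2.53 V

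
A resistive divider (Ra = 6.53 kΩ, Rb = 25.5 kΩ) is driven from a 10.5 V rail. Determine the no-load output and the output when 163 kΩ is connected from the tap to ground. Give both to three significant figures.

Unloaded: 8.36 V; loaded: 8.10 V

Open-circuit: V = 10.5 × 25.5/(6.53 + 25.5) = 8.36 V.
With the load, Rb becomes Rb‖R_L = 22.05 kΩ, so V = 10.5 × 22.05/28.58 = 8.10 V.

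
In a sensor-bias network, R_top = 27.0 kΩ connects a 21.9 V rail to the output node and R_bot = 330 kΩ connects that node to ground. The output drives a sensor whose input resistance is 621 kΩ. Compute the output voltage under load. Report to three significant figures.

The load sits in parallel with R_bot: R_bot‖R_L = (330 × 621) / (330 + 621) = 215.5 kΩ.
V_out = 21.9 × 215.5 / (27.0 + 215.5) = 21.9 × 215.5/242.5 = 19.5 V.
(Unloaded it would have been 20.2 V.)

V_out ≈ 19.5 V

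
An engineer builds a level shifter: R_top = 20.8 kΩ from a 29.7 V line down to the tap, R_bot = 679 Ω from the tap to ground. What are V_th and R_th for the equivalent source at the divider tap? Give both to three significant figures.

V_th is the open-circuit tap voltage: 29.7 × 679/(20800 + 679) = 0.939 V.
With the supply zeroed, R_top and R_bot appear in parallel from the tap: R_th = R_top‖R_bot = (20800 × 679)/21480 = 658 Ω.

V_th = 0.939 V, R_th = 658 Ω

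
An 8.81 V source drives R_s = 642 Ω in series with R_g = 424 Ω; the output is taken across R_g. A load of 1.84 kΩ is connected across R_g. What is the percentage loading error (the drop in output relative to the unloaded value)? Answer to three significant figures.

Unloaded V = 8.81 × 424/1066 = 3.5042 V.
Loaded: R_g‖R_L = 344.6 Ω, giving V = 8.81 × 344.6/986.6 = 3.0771 V.
Drop = (3.5042 − 3.0771) / 3.5042 = 12.2 %.

12.2 %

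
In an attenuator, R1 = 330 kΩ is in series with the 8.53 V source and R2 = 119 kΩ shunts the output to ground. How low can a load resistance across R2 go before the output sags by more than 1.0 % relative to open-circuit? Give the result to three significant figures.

Output resistance R_th = R1‖R2 = (330 × 119)/449.0 = 87.46 kΩ.
The fractional drop is R_th/(R_th + R_L); requiring this ≤ 0.0100 gives R_L ≥ R_th(1/0.0100 − 1) = 87.46 × 99.00 = 8.66 MΩ.

R_L(min) ≈ 8.66 MΩ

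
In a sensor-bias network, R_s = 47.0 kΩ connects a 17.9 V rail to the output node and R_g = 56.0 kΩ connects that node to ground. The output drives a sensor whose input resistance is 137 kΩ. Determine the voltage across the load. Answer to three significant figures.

The load sits in parallel with R_g: R_g‖R_L = (56.0 × 137) / (56.0 + 137) = 39.75 kΩ.
V_out = 17.9 × 39.75 / (47.0 + 39.75) = 17.9 × 39.75/86.75 = 8.20 V.

V_out ≈ 8.20 V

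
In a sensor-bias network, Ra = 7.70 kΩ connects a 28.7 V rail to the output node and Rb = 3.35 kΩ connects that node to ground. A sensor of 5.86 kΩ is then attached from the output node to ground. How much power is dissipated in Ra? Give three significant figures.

P ≈ 65.6 mW

Total resistance from the source is Ra + (Rb‖R_L) = 9.831 kΩ, so I = 28.7/9.831 kΩ = 2.919 mA.
P = I²·Ra = (2.919 mA)² × 7.70 kΩ = 65.6 mW.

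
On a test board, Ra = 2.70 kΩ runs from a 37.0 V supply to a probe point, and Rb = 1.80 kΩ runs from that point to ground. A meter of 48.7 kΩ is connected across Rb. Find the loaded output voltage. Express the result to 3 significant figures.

V_out ≈ 14.5 V

The load sits in parallel with Rb: Rb‖R_L = (1.80 × 48.7) / (1.80 + 48.7) = 1.736 kΩ.
V_out = 37.0 × 1.736 / (2.70 + 1.736) = 37.0 × 1.736/4.436 = 14.5 V.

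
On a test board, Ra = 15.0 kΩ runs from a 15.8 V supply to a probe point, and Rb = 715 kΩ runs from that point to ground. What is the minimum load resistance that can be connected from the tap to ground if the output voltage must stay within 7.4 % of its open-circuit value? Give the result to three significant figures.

R_L(min) ≈ 184 kΩ

Output resistance R_th = Ra‖Rb = (15.0 × 715)/730.0 = 14.69 kΩ.
The fractional drop is R_th/(R_th + R_L); requiring this ≤ 0.0740 gives R_L ≥ R_th(1/0.0740 − 1) = 14.69 × 12.51 = 184 kΩ.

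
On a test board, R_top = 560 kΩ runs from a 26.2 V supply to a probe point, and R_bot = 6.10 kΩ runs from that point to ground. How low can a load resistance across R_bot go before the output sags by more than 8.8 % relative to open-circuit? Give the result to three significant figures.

R_L(min) ≈ 62.5 kΩ

Output resistance R_th = R_top‖R_bot = (560 × 6.10)/566.1 = 6.034 kΩ.
The fractional drop is R_th/(R_th + R_L); requiring this ≤ 0.0880 gives R_L ≥ R_th(1/0.0880 − 1) = 6.034 × 10.36 = 62.5 kΩ.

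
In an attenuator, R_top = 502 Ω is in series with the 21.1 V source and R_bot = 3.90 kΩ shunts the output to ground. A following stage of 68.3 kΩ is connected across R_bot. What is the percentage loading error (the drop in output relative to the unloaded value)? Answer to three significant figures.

0.647 %

The divider's output (Thévenin) resistance is R_top‖R_bot = 444.8 Ω.
Fractional drop under load = R_th/(R_th + R_L) = 444.8 / (444.8 + 68300) = 0.006470.
So the output falls by 0.647 %.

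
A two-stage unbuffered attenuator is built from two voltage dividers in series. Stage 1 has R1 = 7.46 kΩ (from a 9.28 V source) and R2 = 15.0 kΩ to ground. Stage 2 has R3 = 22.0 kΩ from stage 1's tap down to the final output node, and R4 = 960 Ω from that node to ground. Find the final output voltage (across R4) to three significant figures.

Stage 2 presents R3+R4 = 22960 Ω as a load on stage 1's tap.
Stage 1's lower leg becomes R2‖(R3+R4) = 9073 Ω, so V_mid = 9.28 × 9073/16530 = 5.093 V.
Stage 2 is itself unloaded: V_out = V_mid × R4/(R3+R4) = 5.093 × 960/22960 = 0.213 V.

V_out ≈ 0.213 V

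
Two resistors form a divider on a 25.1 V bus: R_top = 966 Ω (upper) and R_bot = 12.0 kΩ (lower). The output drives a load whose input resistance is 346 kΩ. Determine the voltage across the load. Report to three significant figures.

The load sits in parallel with R_bot: R_bot‖R_L = (12000 × 346000) / (12000 + 346000) = 11600 Ω.
V_out = 25.1 × 11600 / (966 + 11600) = 25.1 × 11600/12560 = 23.2 V.

V_out ≈ 23.2 V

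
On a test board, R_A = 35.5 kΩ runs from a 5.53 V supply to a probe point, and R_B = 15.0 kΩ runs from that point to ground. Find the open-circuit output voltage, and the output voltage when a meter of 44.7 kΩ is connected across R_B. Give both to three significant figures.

Open-circuit: V = 5.53 × 15.0/(35.5 + 15.0) = 1.64 V.
With the load, R_B becomes R_B‖R_L = 11.23 kΩ, so V = 5.53 × 11.23/46.73 = 1.33 V.

Unloaded: 1.64 V; loaded: 1.33 V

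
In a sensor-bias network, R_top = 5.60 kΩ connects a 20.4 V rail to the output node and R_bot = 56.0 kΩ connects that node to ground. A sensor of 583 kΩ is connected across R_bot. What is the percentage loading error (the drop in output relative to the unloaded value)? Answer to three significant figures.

The divider's output (Thévenin) resistance is R_top‖R_bot = 5.091 kΩ.
Fractional drop under load = R_th/(R_th + R_L) = 5.091 / (5.091 + 583) = 0.008657.
So the output falls by 0.866 %.

0.866 %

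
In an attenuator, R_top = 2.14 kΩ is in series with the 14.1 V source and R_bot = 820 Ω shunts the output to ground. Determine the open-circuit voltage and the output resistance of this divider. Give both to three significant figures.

V_th = 3.91 V, R_th = 593 Ω

V_th is the open-circuit tap voltage: 14.1 × 820/(2140 + 820) = 3.91 V.
With the supply zeroed, R_top and R_bot appear in parallel from the tap: R_th = R_top‖R_bot = (2140 × 820)/2960 = 593 Ω.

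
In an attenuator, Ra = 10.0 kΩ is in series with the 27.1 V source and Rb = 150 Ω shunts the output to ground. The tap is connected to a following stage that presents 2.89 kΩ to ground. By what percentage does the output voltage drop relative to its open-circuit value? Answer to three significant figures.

The divider's output (Thévenin) resistance is Ra‖Rb = 147.8 Ω.
Fractional drop under load = R_th/(R_th + R_L) = 147.8 / (147.8 + 2890) = 0.04865.
So the output falls by 4.86 %.

4.86 %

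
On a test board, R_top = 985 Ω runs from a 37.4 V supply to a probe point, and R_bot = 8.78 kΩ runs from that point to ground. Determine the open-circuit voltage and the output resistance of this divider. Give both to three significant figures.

V_th is the open-circuit tap voltage: 37.4 × 8780/(985 + 8780) = 33.6 V.
With the supply zeroed, R_top and R_bot appear in parallel from the tap: R_th = R_top‖R_bot = (985 × 8780)/9765 = 886 Ω.

V_th = 33.6 V, R_th = 886 Ω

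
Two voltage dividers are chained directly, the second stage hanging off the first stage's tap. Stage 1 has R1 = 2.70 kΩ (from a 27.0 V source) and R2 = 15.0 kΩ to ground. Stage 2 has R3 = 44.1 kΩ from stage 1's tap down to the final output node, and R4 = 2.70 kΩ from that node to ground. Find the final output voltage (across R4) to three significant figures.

V_out ≈ 1.26 V

Stage 2 presents R3+R4 = 46.80 kΩ as a load on stage 1's tap.
Stage 1's lower leg becomes R2‖(R3+R4) = 11.36 kΩ, so V_mid = 27.0 × 11.36/14.06 = 21.81 V.
Stage 2 is itself unloaded: V_out = V_mid × R4/(R3+R4) = 21.81 × 2.70/46.80 = 1.26 V.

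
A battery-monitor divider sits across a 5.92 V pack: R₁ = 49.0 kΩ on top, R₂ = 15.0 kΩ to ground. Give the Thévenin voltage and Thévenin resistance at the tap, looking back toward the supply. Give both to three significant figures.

V_th = 1.39 V, R_th = 11.5 kΩ

V_th is the open-circuit tap voltage: 5.92 × 15.0/(49.0 + 15.0) = 1.39 V.
With the supply zeroed, R₁ and R₂ appear in parallel from the tap: R_th = R₁‖R₂ = (49.0 × 15.0)/64.00 = 11.5 kΩ.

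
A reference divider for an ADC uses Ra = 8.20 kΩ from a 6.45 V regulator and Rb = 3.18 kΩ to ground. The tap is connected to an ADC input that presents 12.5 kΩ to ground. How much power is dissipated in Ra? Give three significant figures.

Total resistance from the source is Ra + (Rb‖R_L) = 10.74 kΩ, so I = 6.45/10.74 kΩ = 0.6008 mA.
P = I²·Ra = (0.6008 mA)² × 8.20 kΩ = 2.96 mW.

P ≈ 2.96 mW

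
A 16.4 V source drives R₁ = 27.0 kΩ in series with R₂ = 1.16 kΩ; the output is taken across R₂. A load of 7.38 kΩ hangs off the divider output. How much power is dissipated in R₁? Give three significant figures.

P ≈ 9.26 mW

Total resistance from the source is R₁ + (R₂‖R_L) = 28.00 kΩ, so I = 16.4/28.00 kΩ = 0.5857 mA.
P = I²·R₁ = (0.5857 mA)² × 27.0 kΩ = 9.26 mW.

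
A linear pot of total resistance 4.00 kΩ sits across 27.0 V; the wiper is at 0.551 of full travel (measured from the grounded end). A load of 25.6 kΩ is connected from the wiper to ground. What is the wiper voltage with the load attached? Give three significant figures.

The wiper splits the pot into (1−α)R = 1.796 kΩ above and αR = 2.204 kΩ below.
Lower section ‖ load = 2.029 kΩ.
V_wiper = 27.0 × 2.029/(1.796 + 2.029) = 14.3 V.

V ≈ 14.3 V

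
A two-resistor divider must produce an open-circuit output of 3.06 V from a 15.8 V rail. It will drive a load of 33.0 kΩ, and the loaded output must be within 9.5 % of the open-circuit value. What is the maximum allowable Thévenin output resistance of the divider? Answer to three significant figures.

R_th ≤ 3.46 kΩ

Loading drop = R_th/(R_th + R_L) ≤ 0.0950, so R_th ≤ R_L · ε/(1−ε) = 33.0 kΩ × 0.0950/0.9050 = 3.46 kΩ.
(Any R1, R2 with R2/(R1+R2) = 0.194 and R1‖R2 ≤ 3.46 kΩ will meet the spec.)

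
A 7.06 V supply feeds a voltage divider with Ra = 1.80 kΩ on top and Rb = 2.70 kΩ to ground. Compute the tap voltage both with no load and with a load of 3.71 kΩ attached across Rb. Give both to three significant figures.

Open-circuit: V = 7.06 × 2.70/(1.80 + 2.70) = 4.24 V.
With the load, Rb becomes Rb‖R_L = 1.563 kΩ, so V = 7.06 × 1.563/3.363 = 3.28 V.

Unloaded: 4.24 V; loaded: 3.28 V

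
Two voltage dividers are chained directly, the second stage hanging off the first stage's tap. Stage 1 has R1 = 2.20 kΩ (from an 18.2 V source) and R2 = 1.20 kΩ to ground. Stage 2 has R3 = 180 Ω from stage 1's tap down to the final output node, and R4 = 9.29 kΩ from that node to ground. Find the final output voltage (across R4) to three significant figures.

V_out ≈ 5.82 V

Stage 2 presents R3+R4 = 9470 Ω as a load on stage 1's tap.
Stage 1's lower leg becomes R2‖(R3+R4) = 1065 Ω, so V_mid = 18.2 × 1065/3265 = 5.937 V.
Stage 2 is itself unloaded: V_out = V_mid × R4/(R3+R4) = 5.937 × 9290/9470 = 5.82 V.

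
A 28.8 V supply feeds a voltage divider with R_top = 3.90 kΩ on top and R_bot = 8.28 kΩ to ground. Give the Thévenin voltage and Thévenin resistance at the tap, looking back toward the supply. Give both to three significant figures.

V_th = 19.6 V, R_th = 2.65 kΩ

V_th is the open-circuit tap voltage: 28.8 × 8.28/(3.90 + 8.28) = 19.6 V.
With the supply zeroed, R_top and R_bot appear in parallel from the tap: R_th = R_top‖R_bot = (3.90 × 8.28)/12.18 = 2.65 kΩ.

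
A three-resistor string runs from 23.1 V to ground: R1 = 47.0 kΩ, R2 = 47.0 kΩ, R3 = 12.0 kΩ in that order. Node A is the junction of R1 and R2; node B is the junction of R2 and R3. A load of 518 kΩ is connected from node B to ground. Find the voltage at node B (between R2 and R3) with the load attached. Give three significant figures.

At node B, R3 is in parallel with the load: R3‖R_L = 11.73 kΩ.
Below node A the resistance is R2 + (R3‖R_L) = 58.73 kΩ, so V_A = 23.1 × 58.73/105.7 = 12.83 V.
Then V_B = V_A × (R3‖R_L)/(R2 + R3‖R_L) = 12.83 × 11.73/58.73 = 2.56 V.

V ≈ 2.56 V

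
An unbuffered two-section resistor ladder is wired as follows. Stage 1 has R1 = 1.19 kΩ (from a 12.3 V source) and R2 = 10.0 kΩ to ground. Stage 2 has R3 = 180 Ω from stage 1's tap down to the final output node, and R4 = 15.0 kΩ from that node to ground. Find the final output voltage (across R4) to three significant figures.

V_out ≈ 10.2 V

Stage 2 presents R3+R4 = 15180 Ω as a load on stage 1's tap.
Stage 1's lower leg becomes R2‖(R3+R4) = 6029 Ω, so V_mid = 12.3 × 6029/7219 = 10.27 V.
Stage 2 is itself unloaded: V_out = V_mid × R4/(R3+R4) = 10.27 × 15000/15180 = 10.2 V.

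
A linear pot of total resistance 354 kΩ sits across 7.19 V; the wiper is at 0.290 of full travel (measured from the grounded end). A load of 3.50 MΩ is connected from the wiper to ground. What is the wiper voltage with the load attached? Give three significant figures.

V ≈ 2.04 V

The wiper splits the pot into (1−α)R = 251.3 kΩ above and αR = 102.7 kΩ below.
Lower section ‖ load = 99.73 kΩ.
V_wiper = 7.19 × 99.73/(251.3 + 99.73) = 2.04 V.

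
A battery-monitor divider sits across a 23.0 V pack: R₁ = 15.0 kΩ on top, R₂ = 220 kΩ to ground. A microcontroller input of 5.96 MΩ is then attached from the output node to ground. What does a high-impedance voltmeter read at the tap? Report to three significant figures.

V_out ≈ 21.5 V

The load sits in parallel with R₂: R₂‖R_L = (220 × 5960) / (220 + 5960) = 212.2 kΩ.
V_out = 23.0 × 212.2 / (15.0 + 212.2) = 23.0 × 212.2/227.2 = 21.5 V.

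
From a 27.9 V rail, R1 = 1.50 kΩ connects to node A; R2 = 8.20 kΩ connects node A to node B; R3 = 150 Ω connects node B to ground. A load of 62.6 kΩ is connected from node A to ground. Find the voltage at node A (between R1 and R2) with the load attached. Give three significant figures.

Below node A the series string R2+R3 = 8350 Ω sits in parallel with the 62600 Ω load: 7367 Ω.
V_A = 27.9 × 7367/(1500 + 7367) = 23.2 V.

V ≈ 23.2 V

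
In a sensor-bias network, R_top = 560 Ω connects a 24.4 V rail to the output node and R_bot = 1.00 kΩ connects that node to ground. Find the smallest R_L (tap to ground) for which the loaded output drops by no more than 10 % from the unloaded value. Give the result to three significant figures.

Output resistance R_th = R_top‖R_bot = (560 × 1000)/1560 = 359.0 Ω.
The fractional drop is R_th/(R_th + R_L); requiring this ≤ 0.100 gives R_L ≥ R_th(1/0.100 − 1) = 359.0 × 9.000 = 3.23 kΩ.

R_L(min) ≈ 3.23 kΩ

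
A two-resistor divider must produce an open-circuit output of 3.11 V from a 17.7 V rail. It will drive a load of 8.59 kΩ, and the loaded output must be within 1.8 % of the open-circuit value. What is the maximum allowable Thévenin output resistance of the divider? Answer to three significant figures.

R_th ≤ 157 Ω

Loading drop = R_th/(R_th + R_L) ≤ 0.0180, so R_th ≤ R_L · ε/(1−ε) = 8.59 kΩ × 0.0180/0.9820 = 157 Ω.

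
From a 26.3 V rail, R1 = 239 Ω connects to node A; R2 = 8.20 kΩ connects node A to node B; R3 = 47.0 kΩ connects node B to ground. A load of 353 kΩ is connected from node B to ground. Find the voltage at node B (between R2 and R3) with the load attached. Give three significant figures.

At node B, R3 is in parallel with the load: R3‖R_L = 41480 Ω.
Below node A the resistance is R2 + (R3‖R_L) = 49680 Ω, so V_A = 26.3 × 49680/49920 = 26.17 V.
Then V_B = V_A × (R3‖R_L)/(R2 + R3‖R_L) = 26.17 × 41480/49680 = 21.9 V.

V ≈ 21.9 V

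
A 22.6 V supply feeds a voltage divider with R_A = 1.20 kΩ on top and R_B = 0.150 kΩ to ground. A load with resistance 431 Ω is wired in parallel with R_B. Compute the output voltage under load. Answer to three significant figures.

The load sits in parallel with R_B: R_B‖R_L = (150 × 431) / (150 + 431) = 111.3 Ω.
V_out = 22.6 × 111.3 / (1200 + 111.3) = 22.6 × 111.3/1311 = 1.92 V.

V_out ≈ 1.92 V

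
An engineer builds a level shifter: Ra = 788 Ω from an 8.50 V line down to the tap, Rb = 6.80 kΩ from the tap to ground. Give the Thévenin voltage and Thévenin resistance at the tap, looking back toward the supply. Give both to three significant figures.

V_th = 7.62 V, R_th = 706 Ω

V_th is the open-circuit tap voltage: 8.50 × 6800/(788 + 6800) = 7.62 V.
With the supply zeroed, Ra and Rb appear in parallel from the tap: R_th = Ra‖Rb = (788 × 6800)/7588 = 706 Ω.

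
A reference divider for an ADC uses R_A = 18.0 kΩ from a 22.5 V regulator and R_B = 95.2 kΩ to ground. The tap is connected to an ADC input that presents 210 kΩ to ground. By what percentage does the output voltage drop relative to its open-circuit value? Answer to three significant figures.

6.72 %

The divider's output (Thévenin) resistance is R_A‖R_B = 15.14 kΩ.
Fractional drop under load = R_th/(R_th + R_L) = 15.14 / (15.14 + 210) = 0.06724.
So the output falls by 6.72 %.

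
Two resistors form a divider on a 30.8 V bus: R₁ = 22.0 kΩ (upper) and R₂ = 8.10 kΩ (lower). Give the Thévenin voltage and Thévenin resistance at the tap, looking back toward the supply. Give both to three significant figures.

V_th is the open-circuit tap voltage: 30.8 × 8.10/(22.0 + 8.10) = 8.29 V.
With the supply zeroed, R₁ and R₂ appear in parallel from the tap: R_th = R₁‖R₂ = (22.0 × 8.10)/30.10 = 5.92 kΩ.

V_th = 8.29 V, R_th = 5.92 kΩ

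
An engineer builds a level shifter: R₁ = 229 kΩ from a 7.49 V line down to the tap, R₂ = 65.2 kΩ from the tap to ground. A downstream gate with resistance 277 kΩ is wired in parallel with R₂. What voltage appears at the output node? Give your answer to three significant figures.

V_out ≈ 1.40 V

The load sits in parallel with R₂: R₂‖R_L = (65.2 × 277) / (65.2 + 277) = 52.78 kΩ.
V_out = 7.49 × 52.78 / (229 + 52.78) = 7.49 × 52.78/281.8 = 1.40 V.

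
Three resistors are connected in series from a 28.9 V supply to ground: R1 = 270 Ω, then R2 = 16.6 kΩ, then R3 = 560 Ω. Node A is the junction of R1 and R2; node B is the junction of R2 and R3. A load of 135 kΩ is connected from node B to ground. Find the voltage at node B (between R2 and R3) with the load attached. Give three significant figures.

At node B, R3 is in parallel with the load: R3‖R_L = 557.7 Ω.
Below node A the resistance is R2 + (R3‖R_L) = 17160 Ω, so V_A = 28.9 × 17160/17430 = 28.45 V.
Then V_B = V_A × (R3‖R_L)/(R2 + R3‖R_L) = 28.45 × 557.7/17160 = 0.925 V.

V ≈ 0.925 V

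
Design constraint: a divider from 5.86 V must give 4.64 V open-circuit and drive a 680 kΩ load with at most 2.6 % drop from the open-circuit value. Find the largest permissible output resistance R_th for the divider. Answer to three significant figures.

R_th ≤ 18.2 kΩ

Loading drop = R_th/(R_th + R_L) ≤ 0.0260, so R_th ≤ R_L · ε/(1−ε) = 680 kΩ × 0.0260/0.9740 = 18.2 kΩ.
(Any R1, R2 with R2/(R1+R2) = 0.792 and R1‖R2 ≤ 18.2 kΩ will meet the spec.)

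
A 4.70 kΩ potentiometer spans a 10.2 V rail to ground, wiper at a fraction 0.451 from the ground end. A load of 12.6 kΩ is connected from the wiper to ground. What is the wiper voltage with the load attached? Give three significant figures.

The wiper splits the pot into (1−α)R = 2.580 kΩ above and αR = 2.120 kΩ below.
Lower section ‖ load = 1.814 kΩ.
V_wiper = 10.2 × 1.814/(2.580 + 1.814) = 4.21 V.

V ≈ 4.21 V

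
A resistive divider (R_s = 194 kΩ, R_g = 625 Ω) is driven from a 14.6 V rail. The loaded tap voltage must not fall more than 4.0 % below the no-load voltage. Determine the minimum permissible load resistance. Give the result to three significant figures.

Output resistance R_th = R_s‖R_g = (194000 × 625)/194600 = 623.0 Ω.
The fractional drop is R_th/(R_th + R_L); requiring this ≤ 0.0400 gives R_L ≥ R_th(1/0.0400 − 1) = 623.0 × 24.00 = 15.0 kΩ.

R_L(min) ≈ 15.0 kΩ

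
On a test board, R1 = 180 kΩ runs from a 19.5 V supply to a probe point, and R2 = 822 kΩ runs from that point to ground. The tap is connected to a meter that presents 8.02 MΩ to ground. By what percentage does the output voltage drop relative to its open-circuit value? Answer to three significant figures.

The divider's output (Thévenin) resistance is R1‖R2 = 147.7 kΩ.
Fractional drop under load = R_th/(R_th + R_L) = 147.7 / (147.7 + 8020) = 0.01808.
So the output falls by 1.81 %.

1.81 %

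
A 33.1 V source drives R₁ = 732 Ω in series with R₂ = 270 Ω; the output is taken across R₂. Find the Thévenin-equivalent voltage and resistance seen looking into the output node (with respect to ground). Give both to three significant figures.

V_th = 8.92 V, R_th = 197 Ω

V_th is the open-circuit tap voltage: 33.1 × 270/(732 + 270) = 8.92 V.
With the supply zeroed, R₁ and R₂ appear in parallel from the tap: R_th = R₁‖R₂ = (732 × 270)/1002 = 197 Ω.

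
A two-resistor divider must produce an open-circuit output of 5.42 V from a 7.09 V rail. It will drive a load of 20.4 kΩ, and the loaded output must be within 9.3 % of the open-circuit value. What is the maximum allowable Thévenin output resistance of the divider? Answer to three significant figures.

R_th ≤ 2.09 kΩ

Loading drop = R_th/(R_th + R_L) ≤ 0.0930, so R_th ≤ R_L · ε/(1−ε) = 20.4 kΩ × 0.0930/0.9070 = 2.09 kΩ.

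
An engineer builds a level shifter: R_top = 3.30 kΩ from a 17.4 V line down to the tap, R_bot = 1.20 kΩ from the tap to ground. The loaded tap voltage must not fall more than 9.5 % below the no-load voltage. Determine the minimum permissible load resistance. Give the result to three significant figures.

Output resistance R_th = R_top‖R_bot = (3300 × 1200)/4500 = 880.0 Ω.
The fractional drop is R_th/(R_th + R_L); requiring this ≤ 0.0950 gives R_L ≥ R_th(1/0.0950 − 1) = 880.0 × 9.526 = 8.38 kΩ.

R_L(min) ≈ 8.38 kΩ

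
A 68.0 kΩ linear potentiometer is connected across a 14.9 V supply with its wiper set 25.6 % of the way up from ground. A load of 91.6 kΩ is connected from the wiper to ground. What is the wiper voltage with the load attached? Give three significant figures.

V ≈ 3.34 V

The wiper splits the pot into (1−α)R = 50.59 kΩ above and αR = 17.41 kΩ below.
Lower section ‖ load = 14.63 kΩ.
V_wiper = 14.9 × 14.63/(50.59 + 14.63) = 3.34 V.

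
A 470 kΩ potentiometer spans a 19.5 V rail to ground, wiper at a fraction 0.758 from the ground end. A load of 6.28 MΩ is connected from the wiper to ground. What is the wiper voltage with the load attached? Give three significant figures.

The wiper splits the pot into (1−α)R = 113.7 kΩ above and αR = 356.3 kΩ below.
Lower section ‖ load = 337.1 kΩ.
V_wiper = 19.5 × 337.1/(113.7 + 337.1) = 14.6 V.

V ≈ 14.6 V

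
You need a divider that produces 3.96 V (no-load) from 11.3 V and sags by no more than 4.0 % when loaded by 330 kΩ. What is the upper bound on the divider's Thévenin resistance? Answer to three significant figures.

R_th ≤ 13.8 kΩ

Loading drop = R_th/(R_th + R_L) ≤ 0.0400, so R_th ≤ R_L · ε/(1−ε) = 330 kΩ × 0.0400/0.9600 = 13.8 kΩ.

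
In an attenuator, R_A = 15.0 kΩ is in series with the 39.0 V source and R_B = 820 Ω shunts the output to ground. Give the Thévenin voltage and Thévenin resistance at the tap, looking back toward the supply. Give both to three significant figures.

V_th = 2.02 V, R_th = 777 Ω

V_th is the open-circuit tap voltage: 39.0 × 820/(15000 + 820) = 2.02 V.
With the supply zeroed, R_A and R_B appear in parallel from the tap: R_th = R_A‖R_B = (15000 × 820)/15820 = 777 Ω.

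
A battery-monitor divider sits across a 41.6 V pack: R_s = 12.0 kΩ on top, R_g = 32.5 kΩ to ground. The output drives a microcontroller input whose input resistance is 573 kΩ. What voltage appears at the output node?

V_out ≈ 29.9 V

The load sits in parallel with R_g: R_g‖R_L = (32.5 × 573) / (32.5 + 573) = 30.76 kΩ.
V_out = 41.6 × 30.76 / (12.0 + 30.76) = 41.6 × 30.76/42.76 = 29.9 V.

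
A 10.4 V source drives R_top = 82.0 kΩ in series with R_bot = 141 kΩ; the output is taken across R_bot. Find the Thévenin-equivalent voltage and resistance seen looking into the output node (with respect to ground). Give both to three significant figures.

V_th = 6.58 V, R_th = 51.8 kΩ

V_th is the open-circuit tap voltage: 10.4 × 141/(82.0 + 141) = 6.58 V.
With the supply zeroed, R_top and R_bot appear in parallel from the tap: R_th = R_top‖R_bot = (82.0 × 141)/223.0 = 51.8 kΩ.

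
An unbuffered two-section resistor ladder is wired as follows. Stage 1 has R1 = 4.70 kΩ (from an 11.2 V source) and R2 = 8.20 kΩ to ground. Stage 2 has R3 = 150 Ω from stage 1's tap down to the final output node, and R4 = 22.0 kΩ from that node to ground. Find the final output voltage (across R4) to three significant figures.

V_out ≈ 6.23 V

Stage 2 presents R3+R4 = 22150 Ω as a load on stage 1's tap.
Stage 1's lower leg becomes R2‖(R3+R4) = 5985 Ω, so V_mid = 11.2 × 5985/10680 = 6.273 V.
Stage 2 is itself unloaded: V_out = V_mid × R4/(R3+R4) = 6.273 × 22000/22150 = 6.23 V.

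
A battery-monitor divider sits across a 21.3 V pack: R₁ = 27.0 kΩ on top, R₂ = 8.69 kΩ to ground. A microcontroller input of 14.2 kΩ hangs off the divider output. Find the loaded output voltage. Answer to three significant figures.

The load sits in parallel with R₂: R₂‖R_L = (8.69 × 14.2) / (8.69 + 14.2) = 5.391 kΩ.
V_out = 21.3 × 5.391 / (27.0 + 5.391) = 21.3 × 5.391/32.39 = 3.55 V.

V_out ≈ 3.55 V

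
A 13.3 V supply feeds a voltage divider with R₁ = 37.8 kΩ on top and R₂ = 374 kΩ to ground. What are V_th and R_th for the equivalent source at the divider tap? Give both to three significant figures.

V_th = 12.1 V, R_th = 34.3 kΩ

V_th is the open-circuit tap voltage: 13.3 × 374/(37.8 + 374) = 12.1 V.
With the supply zeroed, R₁ and R₂ appear in parallel from the tap: R_th = R₁‖R₂ = (37.8 × 374)/411.8 = 34.3 kΩ.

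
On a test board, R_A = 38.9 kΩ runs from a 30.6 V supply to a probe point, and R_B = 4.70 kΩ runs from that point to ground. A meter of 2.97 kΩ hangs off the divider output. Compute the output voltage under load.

V_out ≈ 1.37 V

The load sits in parallel with R_B: R_B‖R_L = (4.70 × 2.97) / (4.70 + 2.97) = 1.820 kΩ.
V_out = 30.6 × 1.820 / (38.9 + 1.820) = 30.6 × 1.820/40.72 = 1.37 V.
(Unloaded it would have been 3.30 V.)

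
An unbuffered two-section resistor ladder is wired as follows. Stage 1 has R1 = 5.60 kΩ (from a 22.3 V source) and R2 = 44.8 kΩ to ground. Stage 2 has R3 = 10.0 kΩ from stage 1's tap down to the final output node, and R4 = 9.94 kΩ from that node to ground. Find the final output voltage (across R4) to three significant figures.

Stage 2 presents R3+R4 = 19.94 kΩ as a load on stage 1's tap.
Stage 1's lower leg becomes R2‖(R3+R4) = 13.80 kΩ, so V_mid = 22.3 × 13.80/19.40 = 15.86 V.
Stage 2 is itself unloaded: V_out = V_mid × R4/(R3+R4) = 15.86 × 9.94/19.94 = 7.91 V.

V_out ≈ 7.91 V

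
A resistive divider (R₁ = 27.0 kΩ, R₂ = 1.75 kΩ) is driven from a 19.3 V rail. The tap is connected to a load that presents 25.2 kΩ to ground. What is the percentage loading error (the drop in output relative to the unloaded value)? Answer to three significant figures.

6.12 %

The divider's output (Thévenin) resistance is R₁‖R₂ = 1.643 kΩ.
Fractional drop under load = R_th/(R_th + R_L) = 1.643 / (1.643 + 25.2) = 0.06122.
So the output falls by 6.12 %.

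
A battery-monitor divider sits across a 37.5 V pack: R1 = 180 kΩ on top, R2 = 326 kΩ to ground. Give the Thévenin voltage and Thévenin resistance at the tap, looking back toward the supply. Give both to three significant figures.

V_th is the open-circuit tap voltage: 37.5 × 326/(180 + 326) = 24.2 V.
With the supply zeroed, R1 and R2 appear in parallel from the tap: R_th = R1‖R2 = (180 × 326)/506.0 = 116 kΩ.

V_th = 24.2 V, R_th = 116 kΩ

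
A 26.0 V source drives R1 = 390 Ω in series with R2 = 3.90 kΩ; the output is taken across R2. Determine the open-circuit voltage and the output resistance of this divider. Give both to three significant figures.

V_th is the open-circuit tap voltage: 26.0 × 3900/(390 + 3900) = 23.6 V.
With the supply zeroed, R1 and R2 appear in parallel from the tap: R_th = R1‖R2 = (390 × 3900)/4290 = 355 Ω.

V_th = 23.6 V, R_th = 355 Ω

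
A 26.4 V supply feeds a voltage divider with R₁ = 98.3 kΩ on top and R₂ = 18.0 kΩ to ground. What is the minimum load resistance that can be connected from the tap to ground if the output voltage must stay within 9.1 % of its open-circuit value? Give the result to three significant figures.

R_L(min) ≈ 152 kΩ

Output resistance R_th = R₁‖R₂ = (98.3 × 18.0)/116.3 = 15.21 kΩ.
The fractional drop is R_th/(R_th + R_L); requiring this ≤ 0.0910 gives R_L ≥ R_th(1/0.0910 − 1) = 15.21 × 9.989 = 152 kΩ.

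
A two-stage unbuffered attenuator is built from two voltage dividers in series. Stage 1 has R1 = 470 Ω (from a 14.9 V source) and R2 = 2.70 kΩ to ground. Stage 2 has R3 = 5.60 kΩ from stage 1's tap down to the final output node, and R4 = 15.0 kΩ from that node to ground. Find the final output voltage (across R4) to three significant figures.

Stage 2 presents R3+R4 = 20600 Ω as a load on stage 1's tap.
Stage 1's lower leg becomes R2‖(R3+R4) = 2387 Ω, so V_mid = 14.9 × 2387/2857 = 12.45 V.
Stage 2 is itself unloaded: V_out = V_mid × R4/(R3+R4) = 12.45 × 15000/20600 = 9.06 V.

V_out ≈ 9.06 V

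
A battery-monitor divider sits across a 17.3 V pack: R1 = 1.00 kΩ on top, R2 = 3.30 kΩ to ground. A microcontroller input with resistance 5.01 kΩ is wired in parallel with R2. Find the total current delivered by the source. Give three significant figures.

I ≈ 5.79 mA

R2‖R_L = 1.990 kΩ, so the source sees R1 + R2‖R_L = 2.990 kΩ.
I = 17.3 V / 2.990 kΩ = 5.79 mA.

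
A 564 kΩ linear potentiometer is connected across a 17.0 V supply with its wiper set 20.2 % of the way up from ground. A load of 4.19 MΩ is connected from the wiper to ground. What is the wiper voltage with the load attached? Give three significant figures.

V ≈ 3.36 V

The wiper splits the pot into (1−α)R = 450.1 kΩ above and αR = 113.9 kΩ below.
Lower section ‖ load = 110.9 kΩ.
V_wiper = 17.0 × 110.9/(450.1 + 110.9) = 3.36 V.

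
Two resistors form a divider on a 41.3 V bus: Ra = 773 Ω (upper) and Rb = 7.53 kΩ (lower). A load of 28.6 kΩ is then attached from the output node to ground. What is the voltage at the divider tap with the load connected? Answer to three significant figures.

The load sits in parallel with Rb: Rb‖R_L = (7530 × 28600) / (7530 + 28600) = 5961 Ω.
V_out = 41.3 × 5961 / (773 + 5961) = 41.3 × 5961/6734 = 36.6 V.

V_out ≈ 36.6 V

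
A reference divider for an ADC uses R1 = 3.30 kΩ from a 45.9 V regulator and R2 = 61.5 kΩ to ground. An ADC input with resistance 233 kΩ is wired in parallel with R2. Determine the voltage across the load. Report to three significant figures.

V_out ≈ 43.0 V

The load sits in parallel with R2: R2‖R_L = (61.5 × 233) / (61.5 + 233) = 48.66 kΩ.
V_out = 45.9 × 48.66 / (3.30 + 48.66) = 45.9 × 48.66/51.96 = 43.0 V.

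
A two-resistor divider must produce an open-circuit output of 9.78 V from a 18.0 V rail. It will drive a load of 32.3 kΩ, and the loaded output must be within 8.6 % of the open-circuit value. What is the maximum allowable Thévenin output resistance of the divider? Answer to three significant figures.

R_th ≤ 3.04 kΩ

Loading drop = R_th/(R_th + R_L) ≤ 0.0860, so R_th ≤ R_L · ε/(1−ε) = 32.3 kΩ × 0.0860/0.9140 = 3.04 kΩ.
(Any R1, R2 with R2/(R1+R2) = 0.543 and R1‖R2 ≤ 3.04 kΩ will meet the spec.)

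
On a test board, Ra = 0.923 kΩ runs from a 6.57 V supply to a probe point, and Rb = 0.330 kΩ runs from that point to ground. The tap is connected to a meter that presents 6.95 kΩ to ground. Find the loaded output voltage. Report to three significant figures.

The load sits in parallel with Rb: Rb‖R_L = (330 × 6950) / (330 + 6950) = 315.0 Ω.
V_out = 6.57 × 315.0 / (923 + 315.0) = 6.57 × 315.0/1238 = 1.67 V.

V_out ≈ 1.67 V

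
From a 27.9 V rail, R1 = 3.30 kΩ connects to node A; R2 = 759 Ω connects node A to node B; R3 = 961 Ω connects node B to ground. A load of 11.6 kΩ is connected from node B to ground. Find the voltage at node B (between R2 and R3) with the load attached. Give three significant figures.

At node B, R3 is in parallel with the load: R3‖R_L = 887.5 Ω.
Below node A the resistance is R2 + (R3‖R_L) = 1646 Ω, so V_A = 27.9 × 1646/4946 = 9.287 V.
Then V_B = V_A × (R3‖R_L)/(R2 + R3‖R_L) = 9.287 × 887.5/1646 = 5.01 V.

V ≈ 5.01 V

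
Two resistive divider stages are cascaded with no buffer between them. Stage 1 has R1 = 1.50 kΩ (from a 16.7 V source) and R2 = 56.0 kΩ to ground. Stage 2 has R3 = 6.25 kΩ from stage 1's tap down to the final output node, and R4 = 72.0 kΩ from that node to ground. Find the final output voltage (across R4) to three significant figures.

Stage 2 presents R3+R4 = 78.25 kΩ as a load on stage 1's tap.
Stage 1's lower leg becomes R2‖(R3+R4) = 32.64 kΩ, so V_mid = 16.7 × 32.64/34.14 = 15.97 V.
Stage 2 is itself unloaded: V_out = V_mid × R4/(R3+R4) = 15.97 × 72.0/78.25 = 14.7 V.

V_out ≈ 14.7 V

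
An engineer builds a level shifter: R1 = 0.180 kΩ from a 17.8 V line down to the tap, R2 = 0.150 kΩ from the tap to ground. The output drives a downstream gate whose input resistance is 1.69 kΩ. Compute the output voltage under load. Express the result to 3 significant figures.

The load sits in parallel with R2: R2‖R_L = (150 × 1690) / (150 + 1690) = 137.8 Ω.
V_out = 17.8 × 137.8 / (180 + 137.8) = 17.8 × 137.8/317.8 = 7.72 V.

V_out ≈ 7.72 V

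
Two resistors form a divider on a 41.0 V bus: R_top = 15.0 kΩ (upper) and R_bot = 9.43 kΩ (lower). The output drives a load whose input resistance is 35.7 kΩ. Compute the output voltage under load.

The load sits in parallel with R_bot: R_bot‖R_L = (9.43 × 35.7) / (9.43 + 35.7) = 7.460 kΩ.
V_out = 41.0 × 7.460 / (15.0 + 7.460) = 41.0 × 7.460/22.46 = 13.6 V.

V_out ≈ 13.6 V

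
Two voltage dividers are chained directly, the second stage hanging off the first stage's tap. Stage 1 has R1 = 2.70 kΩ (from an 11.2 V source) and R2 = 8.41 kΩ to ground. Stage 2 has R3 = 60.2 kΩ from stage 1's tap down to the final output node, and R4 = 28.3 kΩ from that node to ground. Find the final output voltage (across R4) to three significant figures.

V_out ≈ 2.65 V

Stage 2 presents R3+R4 = 88.50 kΩ as a load on stage 1's tap.
Stage 1's lower leg becomes R2‖(R3+R4) = 7.680 kΩ, so V_mid = 11.2 × 7.680/10.38 = 8.287 V.
Stage 2 is itself unloaded: V_out = V_mid × R4/(R3+R4) = 8.287 × 28.3/88.50 = 2.65 V.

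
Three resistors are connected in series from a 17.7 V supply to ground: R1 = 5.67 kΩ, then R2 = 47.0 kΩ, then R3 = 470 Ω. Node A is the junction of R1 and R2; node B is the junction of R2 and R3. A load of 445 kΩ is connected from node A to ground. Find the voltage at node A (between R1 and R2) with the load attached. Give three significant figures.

V ≈ 15.6 V

Below node A the series string R2+R3 = 47470 Ω sits in parallel with the 445000 Ω load: 42890 Ω.
V_A = 17.7 × 42890/(5670 + 42890) = 15.6 V.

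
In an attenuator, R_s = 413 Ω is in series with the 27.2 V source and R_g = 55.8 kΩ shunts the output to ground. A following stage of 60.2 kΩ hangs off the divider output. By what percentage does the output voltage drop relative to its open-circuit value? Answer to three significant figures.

The divider's output (Thévenin) resistance is R_s‖R_g = 410.0 Ω.
Fractional drop under load = R_th/(R_th + R_L) = 410.0 / (410.0 + 60200) = 0.006764.
So the output falls by 0.676 %.

0.676 %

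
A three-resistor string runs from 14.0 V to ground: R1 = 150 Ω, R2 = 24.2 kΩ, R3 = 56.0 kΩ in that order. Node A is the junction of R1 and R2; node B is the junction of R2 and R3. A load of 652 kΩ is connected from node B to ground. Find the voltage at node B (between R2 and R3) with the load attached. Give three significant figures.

V ≈ 9.51 V

At node B, R3 is in parallel with the load: R3‖R_L = 51570 Ω.
Below node A the resistance is R2 + (R3‖R_L) = 75770 Ω, so V_A = 14.0 × 75770/75920 = 13.97 V.
Then V_B = V_A × (R3‖R_L)/(R2 + R3‖R_L) = 13.97 × 51570/75770 = 9.51 V.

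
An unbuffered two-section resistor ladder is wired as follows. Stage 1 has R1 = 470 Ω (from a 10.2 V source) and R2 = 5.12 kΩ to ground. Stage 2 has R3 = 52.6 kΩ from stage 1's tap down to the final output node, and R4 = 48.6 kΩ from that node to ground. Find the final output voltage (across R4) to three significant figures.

Stage 2 presents R3+R4 = 101200 Ω as a load on stage 1's tap.
Stage 1's lower leg becomes R2‖(R3+R4) = 4873 Ω, so V_mid = 10.2 × 4873/5343 = 9.303 V.
Stage 2 is itself unloaded: V_out = V_mid × R4/(R3+R4) = 9.303 × 48600/101200 = 4.47 V.

V_out ≈ 4.47 V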